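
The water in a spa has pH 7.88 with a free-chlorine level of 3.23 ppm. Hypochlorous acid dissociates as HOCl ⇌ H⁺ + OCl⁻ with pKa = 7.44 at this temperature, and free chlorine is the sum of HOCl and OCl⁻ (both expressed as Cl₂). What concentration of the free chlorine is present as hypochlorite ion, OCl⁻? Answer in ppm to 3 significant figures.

2.37 ppm

[OCl⁻]/[HOCl] = 10^(pH − pKa) = 10^(7.88 − 7.44) = 10^0.44 = 2.754.
Fraction as HOCl = 1 / (1 + 2.754) = 0.2664.
OCl⁻ = (1 − 0.2664) × 3.23 ppm = 2.37 ppm.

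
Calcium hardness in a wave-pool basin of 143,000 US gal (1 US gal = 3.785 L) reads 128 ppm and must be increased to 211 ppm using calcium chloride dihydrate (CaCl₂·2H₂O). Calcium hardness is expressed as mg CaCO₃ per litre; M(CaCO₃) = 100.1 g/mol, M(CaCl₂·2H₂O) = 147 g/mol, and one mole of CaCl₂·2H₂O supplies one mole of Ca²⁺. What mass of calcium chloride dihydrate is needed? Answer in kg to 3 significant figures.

Volume: 143,000 US gal × 3.785 L/gal = 541,255 L.
Hardness to add: (211 − 128) = 83 mg/L as CaCO₃ × 541,255 L = 44,920 g as CaCO₃.
Moles of Ca²⁺ (1 mol Ca²⁺ ≡ 1 mol CaCO₃): 44,920 / 100.1 g/mol = 448.8 mol.
Mass of CaCl₂·2H₂O: 448.8 × 147 = 65,970 g.

66.0 kg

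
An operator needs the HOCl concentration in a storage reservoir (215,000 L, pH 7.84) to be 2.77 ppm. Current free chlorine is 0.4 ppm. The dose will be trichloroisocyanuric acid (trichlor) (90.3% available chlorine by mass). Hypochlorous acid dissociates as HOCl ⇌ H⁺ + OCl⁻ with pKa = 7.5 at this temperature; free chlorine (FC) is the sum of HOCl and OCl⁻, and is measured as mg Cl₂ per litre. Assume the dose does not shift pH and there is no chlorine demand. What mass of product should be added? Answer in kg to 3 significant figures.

[OCl⁻]/[HOCl] = 10^(pH − pKa) = 10^(7.84 − 7.5) = 2.188; fraction as HOCl = 1/(1 + 2.188) = 0.3137.
Free chlorine required for 2.77 ppm HOCl: 2.77 / 0.3137 = 8.83 ppm.
FC to add: 8.83 − 0.4 = 8.43 mg/L as Cl₂.
Cl₂ equivalent: 8.43 mg/L × 215,000 L = 1812 g.
Product at 90.3% available Cl: 1812 / 0.903 = 2007 g.

2.01 kg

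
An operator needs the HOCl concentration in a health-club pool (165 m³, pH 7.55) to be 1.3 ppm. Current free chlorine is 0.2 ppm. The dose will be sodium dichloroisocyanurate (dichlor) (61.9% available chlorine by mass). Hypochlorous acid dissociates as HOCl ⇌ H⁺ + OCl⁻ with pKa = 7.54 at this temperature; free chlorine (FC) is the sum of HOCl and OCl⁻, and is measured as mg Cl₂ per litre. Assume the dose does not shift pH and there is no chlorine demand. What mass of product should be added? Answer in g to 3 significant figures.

Volume: 165 m³ = 165,000 L.
[OCl⁻]/[HOCl] = 10^(pH − pKa) = 10^(7.55 − 7.54) = 1.023; fraction as HOCl = 1/(1 + 1.023) = 0.4942.
Free chlorine required for 1.3 ppm HOCl: 1.3 / 0.4942 = 2.63 ppm.
FC to add: 2.63 − 0.2 = 2.43 mg/L as Cl₂.
Cl₂ equivalent: 2.43 mg/L × 165,000 L = 401 g.
Product at 61.9% available Cl: 401 / 0.619 = 647.8 g.

648 g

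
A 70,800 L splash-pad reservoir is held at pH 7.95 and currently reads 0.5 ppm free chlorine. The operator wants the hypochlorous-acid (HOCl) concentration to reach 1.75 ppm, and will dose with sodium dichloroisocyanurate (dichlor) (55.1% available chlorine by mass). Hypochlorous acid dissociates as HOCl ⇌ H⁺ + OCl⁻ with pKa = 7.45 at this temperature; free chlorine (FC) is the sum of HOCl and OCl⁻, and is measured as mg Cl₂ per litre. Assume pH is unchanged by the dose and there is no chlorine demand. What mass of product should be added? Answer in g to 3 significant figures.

872 g

[OCl⁻]/[HOCl] = 10^(pH − pKa) = 10^(7.95 − 7.45) = 3.162; fraction as HOCl = 1/(1 + 3.162) = 0.2403.
Free chlorine required for 1.75 ppm HOCl: 1.75 / 0.2403 = 7.284 ppm.
FC to add: 7.284 − 0.5 = 6.784 mg/L as Cl₂.
Cl₂ equivalent: 6.784 mg/L × 70,800 L = 480.3 g.
Product at 55.1% available Cl: 480.3 / 0.551 = 871.7 g.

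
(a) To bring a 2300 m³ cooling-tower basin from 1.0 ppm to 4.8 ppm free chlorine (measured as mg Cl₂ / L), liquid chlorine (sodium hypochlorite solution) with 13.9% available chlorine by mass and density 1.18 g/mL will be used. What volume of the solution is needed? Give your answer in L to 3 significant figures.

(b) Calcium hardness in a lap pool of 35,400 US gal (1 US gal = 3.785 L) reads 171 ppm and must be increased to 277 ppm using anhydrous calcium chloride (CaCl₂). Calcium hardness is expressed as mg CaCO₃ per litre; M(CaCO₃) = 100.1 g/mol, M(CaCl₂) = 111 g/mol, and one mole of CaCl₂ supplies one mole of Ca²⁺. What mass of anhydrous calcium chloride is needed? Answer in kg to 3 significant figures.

(a) Volume: 2300 m³ = 2,300,000 L.
(a) Chlorine deficit: 4.8 − 1.0 = 3.8 ppm = 3.8 mg/L as Cl₂.
(a) Cl₂ equivalent needed: 3.8 mg/L × 2,300,000 L = 8,740,000 mg = 8740 g.
(a) Product at 13.9% available chlorine: 8740 / 0.139 = 62,880 g.
(a) Volume at density 1.18 g/mL: 62,880 g ÷ 1.18 g/mL = 53,290 mL.

(b) Volume: 35,400 US gal × 3.785 L/gal = 133,989 L.
(b) Hardness to add: (277 − 171) = 106 mg/L as CaCO₃ × 133,989 L = 14,200 g as CaCO₃.
(b) Moles of Ca²⁺ (1 mol Ca²⁺ ≡ 1 mol CaCO₃): 14,200 / 100.1 g/mol = 141.9 mol.
(b) Mass of CaCl₂: 141.9 × 111 = 15,750 g.

(a) 53.3 L; (b) 15.7 kg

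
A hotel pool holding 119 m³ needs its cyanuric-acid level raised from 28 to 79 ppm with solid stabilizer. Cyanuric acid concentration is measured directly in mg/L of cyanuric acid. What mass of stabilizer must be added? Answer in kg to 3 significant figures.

Volume: 119 m³ = 119,000 L.
CYA to add: (79 − 28) = 51 mg/L × 119,000 L = 6069 g cyanuric acid.

6.07 kg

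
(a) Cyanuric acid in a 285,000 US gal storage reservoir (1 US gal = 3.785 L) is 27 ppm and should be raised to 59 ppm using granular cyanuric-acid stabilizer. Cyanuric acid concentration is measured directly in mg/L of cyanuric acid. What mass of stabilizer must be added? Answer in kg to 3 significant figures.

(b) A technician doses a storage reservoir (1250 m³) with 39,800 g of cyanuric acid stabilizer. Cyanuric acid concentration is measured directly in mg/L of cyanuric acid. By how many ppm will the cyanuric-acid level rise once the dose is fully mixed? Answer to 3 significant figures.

(a) 34.5 kg; (b) 31.8 ppm

(a) Volume: 285,000 US gal × 3.785 L/gal = 1,078,725 L.
(a) CYA to add: (59 − 27) = 32 mg/L × 1,078,725 L = 34,520 g cyanuric acid.

(b) Volume: 1250 m³ = 1,250,000 L.
(b) Rise: 39,800 g / 1,250,000 L × 1000 = 31.84 mg/L.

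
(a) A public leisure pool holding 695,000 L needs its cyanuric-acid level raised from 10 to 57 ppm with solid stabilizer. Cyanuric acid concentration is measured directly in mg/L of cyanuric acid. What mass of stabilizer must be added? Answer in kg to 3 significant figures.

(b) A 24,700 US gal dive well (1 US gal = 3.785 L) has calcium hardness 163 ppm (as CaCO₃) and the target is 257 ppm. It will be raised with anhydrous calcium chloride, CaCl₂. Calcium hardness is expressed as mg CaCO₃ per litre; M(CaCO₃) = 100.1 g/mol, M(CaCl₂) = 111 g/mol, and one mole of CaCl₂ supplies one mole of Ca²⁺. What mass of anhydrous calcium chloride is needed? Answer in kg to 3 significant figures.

(a) 32.7 kg; (b) 9.74 kg

(a) CYA to add: (57 − 10) = 47 mg/L × 695,000 L = 32,660 g cyanuric acid.

(b) Volume: 24,700 US gal × 3.785 L/gal = 93,490 L.
(b) Hardness to add: (257 − 163) = 94 mg/L as CaCO₃ × 93,490 L = 8788 g as CaCO₃.
(b) Moles of Ca²⁺ (1 mol Ca²⁺ ≡ 1 mol CaCO₃): 8788 / 100.1 g/mol = 87.79 mol.
(b) Mass of CaCl₂: 87.79 × 111 = 9745 g.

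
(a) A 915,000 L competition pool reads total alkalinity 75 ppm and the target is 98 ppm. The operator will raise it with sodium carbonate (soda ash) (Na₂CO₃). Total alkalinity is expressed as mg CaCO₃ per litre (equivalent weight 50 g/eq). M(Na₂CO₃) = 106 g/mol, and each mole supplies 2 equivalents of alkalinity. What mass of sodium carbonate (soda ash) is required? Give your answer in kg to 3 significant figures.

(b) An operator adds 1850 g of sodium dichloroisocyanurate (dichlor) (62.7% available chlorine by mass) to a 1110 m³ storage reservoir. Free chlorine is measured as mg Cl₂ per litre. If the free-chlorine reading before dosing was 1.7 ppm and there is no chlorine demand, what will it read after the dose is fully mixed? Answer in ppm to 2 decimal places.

(a) Alkalinity to add: (98 − 75) = 23 mg/L as CaCO₃ × 915,000 L = 21,040 g as CaCO₃.
(a) Equivalents: 21,040 g ÷ 50 g/eq = 420.9 eq.
(a) Each mole of Na₂CO₃ supplies 2 eq, so 420.9 / 2 = 210.4 mol.
(a) Mass: 210.4 mol × 106 g/mol = 22,310 g.

(b) Volume: 1110 m³ = 1,110,000 L.
(b) Available chlorine delivered: 1850 g × 0.627 = 1160 g as Cl₂.
(b) Concentration rise: 1160 g / 1,110,000 L = 1.045 mg/L = 1.04 ppm.
(b) Final FC: 1.7 + 1.04 = 2.75 ppm.

(a) 22.3 kg; (b) 2.75 ppm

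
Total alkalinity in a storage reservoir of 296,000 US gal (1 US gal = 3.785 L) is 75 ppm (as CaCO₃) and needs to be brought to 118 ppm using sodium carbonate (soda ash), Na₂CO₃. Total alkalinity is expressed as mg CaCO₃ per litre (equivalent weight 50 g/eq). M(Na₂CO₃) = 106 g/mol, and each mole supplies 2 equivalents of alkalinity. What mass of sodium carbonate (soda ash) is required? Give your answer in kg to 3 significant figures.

51.1 kg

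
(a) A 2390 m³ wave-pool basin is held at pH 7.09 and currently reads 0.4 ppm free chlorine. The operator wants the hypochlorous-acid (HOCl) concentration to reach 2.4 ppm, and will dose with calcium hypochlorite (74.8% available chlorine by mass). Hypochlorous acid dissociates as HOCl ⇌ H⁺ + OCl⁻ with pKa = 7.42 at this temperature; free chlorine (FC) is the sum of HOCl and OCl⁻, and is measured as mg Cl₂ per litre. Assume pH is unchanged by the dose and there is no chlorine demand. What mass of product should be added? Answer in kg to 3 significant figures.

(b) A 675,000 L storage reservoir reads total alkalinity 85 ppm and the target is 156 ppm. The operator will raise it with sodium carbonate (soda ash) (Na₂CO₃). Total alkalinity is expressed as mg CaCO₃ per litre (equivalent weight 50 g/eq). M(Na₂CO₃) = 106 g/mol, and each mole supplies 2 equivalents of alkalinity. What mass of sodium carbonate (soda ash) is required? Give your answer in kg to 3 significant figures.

(a) 9.98 kg; (b) 50.8 kg

(a) Volume: 2390 m³ = 2,390,000 L.
(a) [OCl⁻]/[HOCl] = 10^(pH − pKa) = 10^(7.09 − 7.42) = 0.4677; fraction as HOCl = 1/(1 + 0.4677) = 0.6813.
(a) Free chlorine required for 2.4 ppm HOCl: 2.4 / 0.6813 = 3.523 ppm.
(a) FC to add: 3.523 − 0.4 = 3.123 mg/L as Cl₂.
(a) Cl₂ equivalent: 3.123 mg/L × 2,390,000 L = 7463 g.
(a) Product at 74.8% available Cl: 7463 / 0.748 = 9977 g.

(b) Alkalinity to add: (156 − 85) = 71 mg/L as CaCO₃ × 675,000 L = 47,920 g as CaCO₃.
(b) Equivalents: 47,920 g ÷ 50 g/eq = 958.5 eq.
(b) Each mole of Na₂CO₃ supplies 2 eq, so 958.5 / 2 = 479.2 mol.
(b) Mass: 479.2 mol × 106 g/mol = 50,800 g.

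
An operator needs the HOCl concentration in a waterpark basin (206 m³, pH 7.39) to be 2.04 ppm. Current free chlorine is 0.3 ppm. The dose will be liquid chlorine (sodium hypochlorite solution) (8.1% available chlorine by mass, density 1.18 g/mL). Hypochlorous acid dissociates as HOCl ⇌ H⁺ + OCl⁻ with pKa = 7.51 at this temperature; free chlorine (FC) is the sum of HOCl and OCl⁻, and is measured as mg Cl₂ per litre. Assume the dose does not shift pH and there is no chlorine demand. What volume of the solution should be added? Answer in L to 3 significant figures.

7.09 L

Volume: 206 m³ = 206,000 L.
[OCl⁻]/[HOCl] = 10^(pH − pKa) = 10^(7.39 − 7.51) = 0.7586; fraction as HOCl = 1/(1 + 0.7586) = 0.5686.
Free chlorine required for 2.04 ppm HOCl: 2.04 / 0.5686 = 3.587 ppm.
FC to add: 3.587 − 0.3 = 3.287 mg/L as Cl₂.
Cl₂ equivalent: 3.287 mg/L × 206,000 L = 677.2 g.
Product at 8.1% available Cl: 677.2 / 0.081 = 8361 g.
Volume: 8361 g ÷ 1.18 g/mL = 7085 mL.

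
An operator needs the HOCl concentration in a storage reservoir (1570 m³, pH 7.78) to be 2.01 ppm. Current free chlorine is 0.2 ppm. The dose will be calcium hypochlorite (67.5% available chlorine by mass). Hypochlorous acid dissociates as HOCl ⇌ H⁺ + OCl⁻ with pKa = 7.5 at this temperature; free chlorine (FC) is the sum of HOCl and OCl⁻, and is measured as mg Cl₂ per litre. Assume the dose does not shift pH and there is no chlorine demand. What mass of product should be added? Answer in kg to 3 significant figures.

Volume: 1570 m³ = 1,570,000 L.
[OCl⁻]/[HOCl] = 10^(pH − pKa) = 10^(7.78 − 7.5) = 1.905; fraction as HOCl = 1/(1 + 1.905) = 0.3442.
Free chlorine required for 2.01 ppm HOCl: 2.01 / 0.3442 = 5.84 ppm.
FC to add: 5.84 − 0.2 = 5.64 mg/L as Cl₂.
Cl₂ equivalent: 5.64 mg/L × 1,570,000 L = 8855 g.
Product at 67.5% available Cl: 8855 / 0.675 = 13,120 g.

13.1 kg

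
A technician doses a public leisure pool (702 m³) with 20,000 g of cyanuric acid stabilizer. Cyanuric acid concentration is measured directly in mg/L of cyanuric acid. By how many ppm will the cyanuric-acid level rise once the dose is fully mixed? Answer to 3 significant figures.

28.5 ppm

Volume: 702 m³ = 702,000 L.
Rise: 20,000 g / 702,000 L × 1000 = 28.49 mg/L.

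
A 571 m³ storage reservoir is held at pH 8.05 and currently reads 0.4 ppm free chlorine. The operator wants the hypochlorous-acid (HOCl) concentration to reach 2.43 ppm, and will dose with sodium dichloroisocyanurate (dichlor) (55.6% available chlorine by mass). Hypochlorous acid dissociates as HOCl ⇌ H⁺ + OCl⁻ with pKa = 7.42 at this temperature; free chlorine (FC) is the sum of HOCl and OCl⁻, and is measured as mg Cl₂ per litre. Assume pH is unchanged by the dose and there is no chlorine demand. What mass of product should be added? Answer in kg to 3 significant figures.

12.7 kg

Volume: 571 m³ = 571,000 L.
[OCl⁻]/[HOCl] = 10^(pH − pKa) = 10^(8.05 − 7.42) = 4.266; fraction as HOCl = 1/(1 + 4.266) = 0.1899.
Free chlorine required for 2.43 ppm HOCl: 2.43 / 0.1899 = 12.8 ppm.
FC to add: 12.8 − 0.4 = 12.4 mg/L as Cl₂.
Cl₂ equivalent: 12.4 mg/L × 571,000 L = 7078 g.
Product at 55.6% available Cl: 7078 / 0.556 = 12,730 g.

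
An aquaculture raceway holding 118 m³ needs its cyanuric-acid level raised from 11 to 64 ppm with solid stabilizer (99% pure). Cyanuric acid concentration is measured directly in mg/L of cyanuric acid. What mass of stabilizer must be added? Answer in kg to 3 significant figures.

Volume: 118 m³ = 118,000 L.
CYA to add: (64 − 11) = 53 mg/L × 118,000 L = 6254 g cyanuric acid.
At 99% purity: 6254 / 0.99 = 6317 g product.

6.32 kg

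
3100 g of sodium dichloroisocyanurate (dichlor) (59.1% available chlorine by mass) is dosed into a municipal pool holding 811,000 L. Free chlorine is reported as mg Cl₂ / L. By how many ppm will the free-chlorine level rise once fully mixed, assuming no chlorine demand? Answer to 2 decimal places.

2.26 ppm

Available chlorine delivered: 3100 g × 0.591 = 1832 g as Cl₂.
Concentration rise: 1832 g / 811,000 L = 2.259 mg/L = 2.26 ppm.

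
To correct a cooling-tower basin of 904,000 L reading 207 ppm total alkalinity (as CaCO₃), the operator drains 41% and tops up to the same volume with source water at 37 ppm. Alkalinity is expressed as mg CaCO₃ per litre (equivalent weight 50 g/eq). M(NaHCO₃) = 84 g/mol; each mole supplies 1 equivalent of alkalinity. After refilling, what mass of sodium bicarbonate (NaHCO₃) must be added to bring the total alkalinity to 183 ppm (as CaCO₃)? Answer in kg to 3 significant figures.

69.4 kg

After draining 41% and refilling: 207 × 0.59 + 37 × 0.41 = 137.3 ppm.
Deficit to target: 183 − 137.3 = 45.7 mg/L.
As CaCO₃: 45.7 mg/L × 904,000 L = 41,310 g; ÷ 50 g/eq ÷ 1 = 826.3 mol NaHCO₃.
Mass: 826.3 × 84 = 69,410 g.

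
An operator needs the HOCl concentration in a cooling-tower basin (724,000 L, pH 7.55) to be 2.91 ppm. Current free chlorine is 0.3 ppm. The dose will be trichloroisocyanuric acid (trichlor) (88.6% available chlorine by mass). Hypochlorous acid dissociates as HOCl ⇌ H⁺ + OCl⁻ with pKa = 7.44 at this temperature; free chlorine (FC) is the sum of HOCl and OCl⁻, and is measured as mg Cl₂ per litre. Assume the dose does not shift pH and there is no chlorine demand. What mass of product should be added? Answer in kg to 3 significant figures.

[OCl⁻]/[HOCl] = 10^(pH − pKa) = 10^(7.55 − 7.44) = 1.288; fraction as HOCl = 1/(1 + 1.288) = 0.437.
Free chlorine required for 2.91 ppm HOCl: 2.91 / 0.437 = 6.659 ppm.
FC to add: 6.659 − 0.3 = 6.359 mg/L as Cl₂.
Cl₂ equivalent: 6.359 mg/L × 724,000 L = 4604 g.
Product at 88.6% available Cl: 4604 / 0.886 = 5196 g.

5.20 kg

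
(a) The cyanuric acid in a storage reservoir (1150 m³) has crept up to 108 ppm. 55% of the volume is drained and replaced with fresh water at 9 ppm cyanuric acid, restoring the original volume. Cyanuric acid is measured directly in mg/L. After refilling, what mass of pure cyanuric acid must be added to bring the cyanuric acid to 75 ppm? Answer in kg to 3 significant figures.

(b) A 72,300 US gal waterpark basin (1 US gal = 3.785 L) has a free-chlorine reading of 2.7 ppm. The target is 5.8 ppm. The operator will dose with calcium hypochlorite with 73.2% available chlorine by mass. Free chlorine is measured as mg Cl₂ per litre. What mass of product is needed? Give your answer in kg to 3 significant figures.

(a) Volume: 1150 m³ = 1,150,000 L.
(a) After draining 55% and refilling: 108 × 0.45 + 9 × 0.55 = 53.55 ppm.
(a) Deficit to target: 75 − 53.55 = 21.45 mg/L.
(a) Mass: 21.45 mg/L × 1,150,000 L = 24,670 g cyanuric acid.

(b) Volume: 72,300 US gal × 3.785 L/gal = 273,656 L.
(b) Chlorine deficit: 5.8 − 2.7 = 3.1 ppm = 3.1 mg/L as Cl₂.
(b) Cl₂ equivalent needed: 3.1 mg/L × 273,656 L = 848,300 mg = 848.3 g.
(b) Product at 73.2% available chlorine: 848.3 / 0.732 = 1159 g.

(a) 24.7 kg; (b) 1.16 kg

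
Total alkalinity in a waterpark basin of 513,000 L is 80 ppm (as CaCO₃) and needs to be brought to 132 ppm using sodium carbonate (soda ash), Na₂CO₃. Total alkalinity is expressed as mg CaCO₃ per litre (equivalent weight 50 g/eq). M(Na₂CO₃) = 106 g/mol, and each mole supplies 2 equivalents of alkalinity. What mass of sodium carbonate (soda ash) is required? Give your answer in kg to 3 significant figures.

Alkalinity to add: (132 − 80) = 52 mg/L as CaCO₃ × 513,000 L = 26,680 g as CaCO₃.
Equivalents: 26,680 g ÷ 50 g/eq = 533.5 eq.
Each mole of Na₂CO₃ supplies 2 eq, so 533.5 / 2 = 266.8 mol.
Mass: 266.8 mol × 106 g/mol = 28,280 g.

28.3 kg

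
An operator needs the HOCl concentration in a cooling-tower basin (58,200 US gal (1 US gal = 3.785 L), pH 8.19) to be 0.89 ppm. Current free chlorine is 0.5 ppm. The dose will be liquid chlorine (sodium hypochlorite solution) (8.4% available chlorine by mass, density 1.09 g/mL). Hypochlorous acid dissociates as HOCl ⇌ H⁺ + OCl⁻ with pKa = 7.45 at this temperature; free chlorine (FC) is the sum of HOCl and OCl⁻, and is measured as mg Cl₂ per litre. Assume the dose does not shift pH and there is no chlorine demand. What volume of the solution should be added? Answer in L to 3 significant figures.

Volume: 58,200 US gal × 3.785 L/gal = 220,287 L.
[OCl⁻]/[HOCl] = 10^(pH − pKa) = 10^(8.19 − 7.45) = 5.495; fraction as HOCl = 1/(1 + 5.495) = 0.154.
Free chlorine required for 0.89 ppm HOCl: 0.89 / 0.154 = 5.781 ppm.
FC to add: 5.781 − 0.5 = 5.281 mg/L as Cl₂.
Cl₂ equivalent: 5.281 mg/L × 220,287 L = 1163 g.
Product at 8.4% available Cl: 1163 / 0.084 = 13,850 g.
Volume: 13,850 g ÷ 1.09 g/mL = 12,710 mL.

12.7 L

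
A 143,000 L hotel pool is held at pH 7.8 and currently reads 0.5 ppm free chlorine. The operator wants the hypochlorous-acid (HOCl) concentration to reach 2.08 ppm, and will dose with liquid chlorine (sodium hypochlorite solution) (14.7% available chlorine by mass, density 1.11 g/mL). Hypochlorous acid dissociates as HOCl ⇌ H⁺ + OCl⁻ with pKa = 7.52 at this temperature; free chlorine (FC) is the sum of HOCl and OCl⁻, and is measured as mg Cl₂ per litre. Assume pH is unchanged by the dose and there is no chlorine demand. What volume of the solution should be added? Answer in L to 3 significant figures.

4.86 L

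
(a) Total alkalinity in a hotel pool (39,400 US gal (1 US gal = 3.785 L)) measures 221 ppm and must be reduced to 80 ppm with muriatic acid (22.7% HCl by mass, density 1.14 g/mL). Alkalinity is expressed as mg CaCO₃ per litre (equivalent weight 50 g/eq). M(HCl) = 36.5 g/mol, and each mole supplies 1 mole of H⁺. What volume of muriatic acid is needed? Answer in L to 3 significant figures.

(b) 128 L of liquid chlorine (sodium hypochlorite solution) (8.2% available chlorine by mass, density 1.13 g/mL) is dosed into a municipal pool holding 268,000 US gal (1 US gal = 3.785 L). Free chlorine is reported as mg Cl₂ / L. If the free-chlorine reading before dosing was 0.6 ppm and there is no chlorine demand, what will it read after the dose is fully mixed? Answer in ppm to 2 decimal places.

(a) 59.3 L; (b) 12.29 ppm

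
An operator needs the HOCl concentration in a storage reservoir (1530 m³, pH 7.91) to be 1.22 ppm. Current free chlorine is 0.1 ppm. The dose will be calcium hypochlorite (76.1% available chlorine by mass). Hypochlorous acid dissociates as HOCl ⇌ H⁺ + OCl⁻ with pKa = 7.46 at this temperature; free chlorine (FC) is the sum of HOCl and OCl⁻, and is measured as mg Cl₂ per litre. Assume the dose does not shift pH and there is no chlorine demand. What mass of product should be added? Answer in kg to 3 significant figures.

Volume: 1530 m³ = 1,530,000 L.
[OCl⁻]/[HOCl] = 10^(pH − pKa) = 10^(7.91 − 7.46) = 2.818; fraction as HOCl = 1/(1 + 2.818) = 0.2619.
Free chlorine required for 1.22 ppm HOCl: 1.22 / 0.2619 = 4.658 ppm.
FC to add: 4.658 − 0.1 = 4.558 mg/L as Cl₂.
Cl₂ equivalent: 4.558 mg/L × 1,530,000 L = 6974 g.
Product at 76.1% available Cl: 6974 / 0.761 = 9165 g.

9.16 kg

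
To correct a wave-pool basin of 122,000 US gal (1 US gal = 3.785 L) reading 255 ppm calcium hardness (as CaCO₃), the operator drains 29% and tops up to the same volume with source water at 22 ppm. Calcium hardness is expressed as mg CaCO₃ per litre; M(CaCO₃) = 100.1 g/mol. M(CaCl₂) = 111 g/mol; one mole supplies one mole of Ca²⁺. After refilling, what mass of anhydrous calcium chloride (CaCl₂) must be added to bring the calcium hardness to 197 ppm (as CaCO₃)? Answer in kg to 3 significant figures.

Volume: 122,000 US gal × 3.785 L/gal = 461,770 L.
After draining 29% and refilling: 255 × 0.71 + 22 × 0.29 = 187.43 ppm.
Deficit to target: 197 − 187.43 = 9.57 mg/L.
As CaCO₃: 9.57 mg/L × 461,770 L = 4419 g; ÷ 100.1 = 44.15 mol Ca²⁺.
Mass: 44.15 × 111 = 4900 g.

4.90 kg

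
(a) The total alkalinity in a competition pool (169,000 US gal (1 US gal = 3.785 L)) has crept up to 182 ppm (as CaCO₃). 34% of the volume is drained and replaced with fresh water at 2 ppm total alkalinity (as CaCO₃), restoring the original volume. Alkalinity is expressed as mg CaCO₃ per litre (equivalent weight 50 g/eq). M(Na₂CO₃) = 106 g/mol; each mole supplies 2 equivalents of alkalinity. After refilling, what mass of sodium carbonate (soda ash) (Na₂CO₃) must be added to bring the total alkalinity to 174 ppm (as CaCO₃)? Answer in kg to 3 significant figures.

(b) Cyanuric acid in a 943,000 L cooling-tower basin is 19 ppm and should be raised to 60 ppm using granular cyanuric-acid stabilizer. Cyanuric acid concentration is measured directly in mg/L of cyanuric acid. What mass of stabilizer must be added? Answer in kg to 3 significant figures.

(a) Volume: 169,000 US gal × 3.785 L/gal = 639,665 L.
(a) After draining 34% and refilling: 182 × 0.66 + 2 × 0.34 = 120.8 ppm.
(a) Deficit to target: 174 − 120.8 = 53.2 mg/L.
(a) As CaCO₃: 53.2 mg/L × 639,665 L = 34,030 g; ÷ 50 g/eq ÷ 2 = 340.3 mol Na₂CO₃.
(a) Mass: 340.3 × 106 = 36,070 g.

(b) CYA to add: (60 − 19) = 41 mg/L × 943,000 L = 38,660 g cyanuric acid.

(a) 36.1 kg; (b) 38.7 kg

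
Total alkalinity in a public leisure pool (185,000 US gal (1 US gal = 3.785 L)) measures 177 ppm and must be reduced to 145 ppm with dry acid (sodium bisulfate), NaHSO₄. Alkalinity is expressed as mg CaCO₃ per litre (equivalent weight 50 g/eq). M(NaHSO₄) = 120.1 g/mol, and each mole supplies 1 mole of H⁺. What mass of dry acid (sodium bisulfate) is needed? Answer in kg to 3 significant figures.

Volume: 185,000 US gal × 3.785 L/gal = 700,225 L.
Alkalinity to neutralize: (177 − 145) = 32 mg/L as CaCO₃ × 700,225 L = 22,410 g as CaCO₃.
Equivalents of H⁺ required: 22,410 ÷ 50 g/eq = 448.1 eq = 448.1 mol NaHSO₄.
Mass of NaHSO₄: 448.1 × 120.1 = 53,820 g.

53.8 kg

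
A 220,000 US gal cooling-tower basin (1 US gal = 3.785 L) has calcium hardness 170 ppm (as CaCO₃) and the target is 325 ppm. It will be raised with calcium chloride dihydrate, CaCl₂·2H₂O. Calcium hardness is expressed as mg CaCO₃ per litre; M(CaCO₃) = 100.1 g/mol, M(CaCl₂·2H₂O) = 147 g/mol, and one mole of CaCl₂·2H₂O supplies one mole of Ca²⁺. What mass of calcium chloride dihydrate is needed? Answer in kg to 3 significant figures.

190 kg

Volume: 220,000 US gal × 3.785 L/gal = 832,700 L.
Hardness to add: (325 − 170) = 155 mg/L as CaCO₃ × 832,700 L = 129,100 g as CaCO₃.
Moles of Ca²⁺ (1 mol Ca²⁺ ≡ 1 mol CaCO₃): 129,100 / 100.1 g/mol = 1289 mol.
Mass of CaCl₂·2H₂O: 1289 × 147 = 189,500 g.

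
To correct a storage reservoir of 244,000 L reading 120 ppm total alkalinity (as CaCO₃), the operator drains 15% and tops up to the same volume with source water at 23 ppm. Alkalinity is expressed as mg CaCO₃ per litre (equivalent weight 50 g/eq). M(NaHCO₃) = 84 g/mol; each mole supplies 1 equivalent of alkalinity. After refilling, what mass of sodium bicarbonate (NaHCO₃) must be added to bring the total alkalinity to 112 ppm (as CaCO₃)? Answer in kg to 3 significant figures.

2.68 kg

After draining 15% and refilling: 120 × 0.85 + 23 × 0.15 = 105.45 ppm.
Deficit to target: 112 − 105.45 = 6.55 mg/L.
As CaCO₃: 6.55 mg/L × 244,000 L = 1598 g; ÷ 50 g/eq ÷ 1 = 31.96 mol NaHCO₃.
Mass: 31.96 × 84 = 2685 g.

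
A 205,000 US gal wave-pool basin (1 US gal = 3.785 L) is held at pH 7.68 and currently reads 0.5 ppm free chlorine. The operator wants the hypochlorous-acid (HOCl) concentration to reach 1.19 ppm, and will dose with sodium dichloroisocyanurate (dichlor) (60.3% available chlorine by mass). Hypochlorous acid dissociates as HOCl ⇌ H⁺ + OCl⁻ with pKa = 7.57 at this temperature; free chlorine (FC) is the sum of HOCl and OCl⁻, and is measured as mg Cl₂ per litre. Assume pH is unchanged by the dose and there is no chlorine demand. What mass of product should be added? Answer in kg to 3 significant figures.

Volume: 205,000 US gal × 3.785 L/gal = 775,925 L.
[OCl⁻]/[HOCl] = 10^(pH − pKa) = 10^(7.68 − 7.57) = 1.288; fraction as HOCl = 1/(1 + 1.288) = 0.437.
Free chlorine required for 1.19 ppm HOCl: 1.19 / 0.437 = 2.723 ppm.
FC to add: 2.723 − 0.5 = 2.223 mg/L as Cl₂.
Cl₂ equivalent: 2.223 mg/L × 775,925 L = 1725 g.
Product at 60.3% available Cl: 1725 / 0.603 = 2861 g.

2.86 kg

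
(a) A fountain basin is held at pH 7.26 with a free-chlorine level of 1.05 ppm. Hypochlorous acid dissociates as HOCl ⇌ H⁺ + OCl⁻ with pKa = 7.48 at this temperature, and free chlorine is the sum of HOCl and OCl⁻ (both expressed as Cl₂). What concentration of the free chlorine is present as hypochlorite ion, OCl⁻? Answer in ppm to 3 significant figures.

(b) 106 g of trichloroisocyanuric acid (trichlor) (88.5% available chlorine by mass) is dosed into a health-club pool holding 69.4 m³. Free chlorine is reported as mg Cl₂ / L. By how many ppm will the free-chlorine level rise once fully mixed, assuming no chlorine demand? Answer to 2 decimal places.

(a) 0.395 ppm; (b) 1.35 ppm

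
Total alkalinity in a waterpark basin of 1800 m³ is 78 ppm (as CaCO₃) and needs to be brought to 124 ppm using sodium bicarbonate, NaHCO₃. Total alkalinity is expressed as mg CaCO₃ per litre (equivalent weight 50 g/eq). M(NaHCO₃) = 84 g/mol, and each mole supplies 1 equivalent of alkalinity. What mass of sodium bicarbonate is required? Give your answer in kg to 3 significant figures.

Volume: 1800 m³ = 1,800,000 L.
Alkalinity to add: (124 − 78) = 46 mg/L as CaCO₃ × 1,800,000 L = 82,800 g as CaCO₃.
Equivalents: 82,800 g ÷ 50 g/eq = 1656 eq.
NaHCO₃ supplies 1 eq per mole → 1656 mol.
Mass: 1656 mol × 84 g/mol = 139,100 g.

139 kg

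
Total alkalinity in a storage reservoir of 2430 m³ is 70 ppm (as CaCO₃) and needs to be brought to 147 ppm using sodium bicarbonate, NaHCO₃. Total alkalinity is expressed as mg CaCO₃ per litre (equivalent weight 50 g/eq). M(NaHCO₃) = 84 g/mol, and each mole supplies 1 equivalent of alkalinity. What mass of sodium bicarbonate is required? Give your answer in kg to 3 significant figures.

Volume: 2430 m³ = 2,430,000 L.
Alkalinity to add: (147 − 70) = 77 mg/L as CaCO₃ × 2,430,000 L = 187,100 g as CaCO₃.
Equivalents: 187,100 g ÷ 50 g/eq = 3742 eq.
NaHCO₃ supplies 1 eq per mole → 3742 mol.
Mass: 3742 mol × 84 g/mol = 314,300 g.

314 kg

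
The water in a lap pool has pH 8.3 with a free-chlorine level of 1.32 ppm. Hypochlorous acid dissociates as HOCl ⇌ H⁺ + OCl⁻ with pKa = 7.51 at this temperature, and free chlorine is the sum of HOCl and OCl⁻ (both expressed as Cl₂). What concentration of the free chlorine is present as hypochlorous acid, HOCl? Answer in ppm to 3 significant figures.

[OCl⁻]/[HOCl] = 10^(pH − pKa) = 10^(8.3 − 7.51) = 10^0.79 = 6.166.
Fraction as HOCl = 1 / (1 + 6.166) = 0.1395.
HOCl = 0.1395 × 1.32 ppm = 0.1842 ppm.

0.184 ppm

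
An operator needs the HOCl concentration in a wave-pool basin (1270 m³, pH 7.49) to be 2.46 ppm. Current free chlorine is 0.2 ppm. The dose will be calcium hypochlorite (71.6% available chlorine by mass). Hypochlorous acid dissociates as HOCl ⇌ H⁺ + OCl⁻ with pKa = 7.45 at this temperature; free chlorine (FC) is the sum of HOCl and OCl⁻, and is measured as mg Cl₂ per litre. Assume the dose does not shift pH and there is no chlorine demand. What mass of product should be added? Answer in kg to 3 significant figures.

Volume: 1270 m³ = 1,270,000 L.
[OCl⁻]/[HOCl] = 10^(pH − pKa) = 10^(7.49 − 7.45) = 1.096; fraction as HOCl = 1/(1 + 1.096) = 0.477.
Free chlorine required for 2.46 ppm HOCl: 2.46 / 0.477 = 5.157 ppm.
FC to add: 5.157 − 0.2 = 4.957 mg/L as Cl₂.
Cl₂ equivalent: 4.957 mg/L × 1,270,000 L = 6296 g.
Product at 71.6% available Cl: 6296 / 0.716 = 8793 g.

8.79 kg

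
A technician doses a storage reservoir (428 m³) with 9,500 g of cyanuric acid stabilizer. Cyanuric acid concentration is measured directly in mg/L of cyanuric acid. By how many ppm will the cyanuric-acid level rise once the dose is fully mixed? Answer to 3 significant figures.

Volume: 428 m³ = 428,000 L.
Rise: 9,500 g / 428,000 L × 1000 = 22.2 mg/L.

22.2 ppm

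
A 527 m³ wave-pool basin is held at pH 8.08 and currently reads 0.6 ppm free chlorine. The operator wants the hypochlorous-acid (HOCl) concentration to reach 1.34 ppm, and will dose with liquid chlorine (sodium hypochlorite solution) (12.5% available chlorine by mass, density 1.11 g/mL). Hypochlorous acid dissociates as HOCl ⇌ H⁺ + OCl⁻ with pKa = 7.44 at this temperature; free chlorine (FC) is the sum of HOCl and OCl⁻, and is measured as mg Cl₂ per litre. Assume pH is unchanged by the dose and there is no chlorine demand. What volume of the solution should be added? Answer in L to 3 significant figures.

25.0 L

Volume: 527 m³ = 527,000 L.
[OCl⁻]/[HOCl] = 10^(pH − pKa) = 10^(8.08 − 7.44) = 4.365; fraction as HOCl = 1/(1 + 4.365) = 0.1864.
Free chlorine required for 1.34 ppm HOCl: 1.34 / 0.1864 = 7.189 ppm.
FC to add: 7.189 − 0.6 = 6.589 mg/L as Cl₂.
Cl₂ equivalent: 6.589 mg/L × 527,000 L = 3473 g.
Product at 12.5% available Cl: 3473 / 0.125 = 27,780 g.
Volume: 27,780 g ÷ 1.11 g/mL = 25,030 mL.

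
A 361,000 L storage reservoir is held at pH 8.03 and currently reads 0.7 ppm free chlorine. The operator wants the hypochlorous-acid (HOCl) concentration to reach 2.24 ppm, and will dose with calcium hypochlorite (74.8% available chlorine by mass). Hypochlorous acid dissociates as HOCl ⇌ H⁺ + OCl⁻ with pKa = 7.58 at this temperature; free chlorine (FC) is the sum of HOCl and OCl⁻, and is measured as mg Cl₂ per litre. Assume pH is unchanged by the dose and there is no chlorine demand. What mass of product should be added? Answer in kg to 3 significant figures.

3.79 kg

[OCl⁻]/[HOCl] = 10^(pH − pKa) = 10^(8.03 − 7.58) = 2.818; fraction as HOCl = 1/(1 + 2.818) = 0.2619.
Free chlorine required for 2.24 ppm HOCl: 2.24 / 0.2619 = 8.553 ppm.
FC to add: 8.553 − 0.7 = 7.853 mg/L as Cl₂.
Cl₂ equivalent: 7.853 mg/L × 361,000 L = 2835 g.
Product at 74.8% available Cl: 2835 / 0.748 = 3790 g.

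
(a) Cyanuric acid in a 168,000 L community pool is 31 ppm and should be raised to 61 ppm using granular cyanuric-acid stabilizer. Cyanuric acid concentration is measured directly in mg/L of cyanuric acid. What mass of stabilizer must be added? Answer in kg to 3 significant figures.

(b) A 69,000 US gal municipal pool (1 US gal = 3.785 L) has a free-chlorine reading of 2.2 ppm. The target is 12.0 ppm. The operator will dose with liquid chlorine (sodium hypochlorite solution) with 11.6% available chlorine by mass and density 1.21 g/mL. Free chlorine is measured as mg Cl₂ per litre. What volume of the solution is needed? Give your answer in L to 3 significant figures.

(a) CYA to add: (61 − 31) = 30 mg/L × 168,000 L = 5040 g cyanuric acid.

(b) Volume: 69,000 US gal × 3.785 L/gal = 261,165 L.
(b) Chlorine deficit: 12.0 − 2.2 = 9.8 ppm = 9.8 mg/L as Cl₂.
(b) Cl₂ equivalent needed: 9.8 mg/L × 261,165 L = 2,559,000 mg = 2559 g.
(b) Product at 11.6% available chlorine: 2559 / 0.116 = 22,060 g.
(b) Volume at density 1.21 g/mL: 22,060 g ÷ 1.21 g/mL = 18,230 mL.

(a) 5.04 kg; (b) 18.2 L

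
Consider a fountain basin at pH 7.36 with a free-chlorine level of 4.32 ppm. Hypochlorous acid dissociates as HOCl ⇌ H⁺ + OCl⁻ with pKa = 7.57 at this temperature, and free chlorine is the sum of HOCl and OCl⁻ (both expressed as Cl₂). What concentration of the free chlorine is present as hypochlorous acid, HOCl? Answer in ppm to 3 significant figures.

[OCl⁻]/[HOCl] = 10^(pH − pKa) = 10^(7.36 − 7.57) = 10^-0.21 = 0.6166.
Fraction as HOCl = 1 / (1 + 0.6166) = 0.6186.
HOCl = 0.6186 × 4.32 ppm = 2.672 ppm.

2.67 ppm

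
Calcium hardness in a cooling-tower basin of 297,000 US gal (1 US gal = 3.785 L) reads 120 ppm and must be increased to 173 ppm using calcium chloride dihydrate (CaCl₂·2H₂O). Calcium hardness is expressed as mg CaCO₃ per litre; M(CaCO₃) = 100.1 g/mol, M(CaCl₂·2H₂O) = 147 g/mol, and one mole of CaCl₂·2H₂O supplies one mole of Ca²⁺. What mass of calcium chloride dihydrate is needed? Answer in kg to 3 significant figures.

Volume: 297,000 US gal × 3.785 L/gal = 1,124,145 L.
Hardness to add: (173 − 120) = 53 mg/L as CaCO₃ × 1,124,145 L = 59,580 g as CaCO₃.
Moles of Ca²⁺ (1 mol Ca²⁺ ≡ 1 mol CaCO₃): 59,580 / 100.1 g/mol = 595.2 mol.
Mass of CaCl₂·2H₂O: 595.2 × 147 = 87,490 g.

87.5 kg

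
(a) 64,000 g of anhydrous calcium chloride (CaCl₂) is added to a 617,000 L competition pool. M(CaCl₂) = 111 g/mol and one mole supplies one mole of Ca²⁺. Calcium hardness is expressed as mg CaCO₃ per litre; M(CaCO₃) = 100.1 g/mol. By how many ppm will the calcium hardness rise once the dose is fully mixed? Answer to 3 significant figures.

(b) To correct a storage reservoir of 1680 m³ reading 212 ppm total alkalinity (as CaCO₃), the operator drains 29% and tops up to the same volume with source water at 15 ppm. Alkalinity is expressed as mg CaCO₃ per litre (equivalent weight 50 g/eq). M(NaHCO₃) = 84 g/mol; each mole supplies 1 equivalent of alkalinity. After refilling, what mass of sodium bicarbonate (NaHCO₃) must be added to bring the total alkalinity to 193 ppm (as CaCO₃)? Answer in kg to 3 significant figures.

(a) Moles of Ca²⁺: 64,000 g ÷ 111 g/mol = 576.6 mol.
(a) As CaCO₃: 576.6 mol × 100.1 g/mol = 57,720 g.
(a) Rise: 57,720 g / 617,000 L × 1000 = 93.54 mg/L.

(b) Volume: 1680 m³ = 1,680,000 L.
(b) After draining 29% and refilling: 212 × 0.71 + 15 × 0.29 = 154.87 ppm.
(b) Deficit to target: 193 − 154.87 = 38.13 mg/L.
(b) As CaCO₃: 38.13 mg/L × 1,680,000 L = 64,060 g; ÷ 50 g/eq ÷ 1 = 1281 mol NaHCO₃.
(b) Mass: 1281 × 84 = 107,600 g.

(a) 93.5 ppm; (b) 108 kg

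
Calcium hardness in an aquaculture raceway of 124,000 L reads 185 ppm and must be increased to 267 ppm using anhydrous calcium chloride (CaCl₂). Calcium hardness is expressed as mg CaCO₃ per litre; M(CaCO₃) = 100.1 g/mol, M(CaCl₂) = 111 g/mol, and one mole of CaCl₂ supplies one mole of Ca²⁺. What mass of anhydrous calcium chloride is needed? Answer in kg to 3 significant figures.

Hardness to add: (267 − 185) = 82 mg/L as CaCO₃ × 124,000 L = 10,170 g as CaCO₃.
Moles of Ca²⁺ (1 mol Ca²⁺ ≡ 1 mol CaCO₃): 10,170 / 100.1 g/mol = 101.6 mol.
Mass of CaCl₂: 101.6 × 111 = 11,280 g.

11.3 kg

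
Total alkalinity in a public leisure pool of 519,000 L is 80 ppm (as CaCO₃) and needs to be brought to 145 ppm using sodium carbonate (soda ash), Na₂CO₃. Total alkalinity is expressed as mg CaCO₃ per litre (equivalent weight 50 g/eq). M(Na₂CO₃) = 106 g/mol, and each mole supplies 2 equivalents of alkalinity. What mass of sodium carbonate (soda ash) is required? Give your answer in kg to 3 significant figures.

Alkalinity to add: (145 − 80) = 65 mg/L as CaCO₃ × 519,000 L = 33,740 g as CaCO₃.
Equivalents: 33,740 g ÷ 50 g/eq = 674.7 eq.
Each mole of Na₂CO₃ supplies 2 eq, so 674.7 / 2 = 337.4 mol.
Mass: 337.4 mol × 106 g/mol = 35,760 g.

35.8 kg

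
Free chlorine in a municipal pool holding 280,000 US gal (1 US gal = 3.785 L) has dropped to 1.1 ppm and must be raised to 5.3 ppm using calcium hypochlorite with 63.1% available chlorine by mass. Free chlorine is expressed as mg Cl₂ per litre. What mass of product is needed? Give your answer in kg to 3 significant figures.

7.05 kg

Volume: 280,000 US gal × 3.785 L/gal = 1,059,800 L.
Chlorine deficit: 5.3 − 1.1 = 4.2 ppm = 4.2 mg/L as Cl₂.
Cl₂ equivalent needed: 4.2 mg/L × 1,059,800 L = 4,451,000 mg = 4451 g.
Product at 63.1% available chlorine: 4451 / 0.631 = 7054 g.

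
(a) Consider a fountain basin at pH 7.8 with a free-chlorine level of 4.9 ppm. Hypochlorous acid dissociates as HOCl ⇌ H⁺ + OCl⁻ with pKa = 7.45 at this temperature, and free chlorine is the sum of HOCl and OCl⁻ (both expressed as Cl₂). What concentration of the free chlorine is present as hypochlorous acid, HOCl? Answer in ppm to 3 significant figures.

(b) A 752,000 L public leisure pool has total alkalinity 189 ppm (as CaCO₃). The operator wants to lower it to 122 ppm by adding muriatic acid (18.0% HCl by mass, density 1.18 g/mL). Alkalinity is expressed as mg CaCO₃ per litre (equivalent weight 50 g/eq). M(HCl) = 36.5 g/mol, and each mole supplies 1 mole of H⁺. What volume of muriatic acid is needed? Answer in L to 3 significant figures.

(a) [OCl⁻]/[HOCl] = 10^(pH − pKa) = 10^(7.8 − 7.45) = 10^0.35 = 2.239.
(a) Fraction as HOCl = 1 / (1 + 2.239) = 0.3088.
(a) HOCl = 0.3088 × 4.9 ppm = 1.513 ppm.

(b) Alkalinity to neutralize: (189 − 122) = 67 mg/L as CaCO₃ × 752,000 L = 50,380 g as CaCO₃.
(b) Equivalents of H⁺ required: 50,380 ÷ 50 g/eq = 1008 eq = 1008 mol HCl.
(b) Mass of HCl: 1008 × 36.5 = 36,780 g.
(b) Mass of 18.0% solution: 36,780 / 0.18 = 204,300 g.
(b) Volume: 204,300 g ÷ 1.18 g/mL = 173,200 mL.

(a) 1.51 ppm; (b) 173 L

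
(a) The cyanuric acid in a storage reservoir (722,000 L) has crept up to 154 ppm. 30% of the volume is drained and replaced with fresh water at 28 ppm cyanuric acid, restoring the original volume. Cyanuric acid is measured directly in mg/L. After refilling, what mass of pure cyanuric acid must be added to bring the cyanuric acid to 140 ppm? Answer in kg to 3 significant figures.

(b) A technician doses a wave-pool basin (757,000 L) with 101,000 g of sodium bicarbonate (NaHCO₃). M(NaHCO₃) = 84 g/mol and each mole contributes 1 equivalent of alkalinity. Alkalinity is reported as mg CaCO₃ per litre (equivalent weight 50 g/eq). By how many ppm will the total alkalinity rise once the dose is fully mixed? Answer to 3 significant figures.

(a) After draining 30% and refilling: 154 × 0.70 + 28 × 0.30 = 116.2 ppm.
(a) Deficit to target: 140 − 116.2 = 23.8 mg/L.
(a) Mass: 23.8 mg/L × 722,000 L = 17,180 g cyanuric acid.

(b) Moles of NaHCO₃: 101,000 g ÷ 84 g/mol = 1202 mol → 1202 eq of alkalinity.
(b) As CaCO₃: 1202 eq × 50 g/eq = 60,120 g.
(b) Rise: 60,120 g / 757,000 L × 1000 = 79.42 mg/L.

(a) 17.2 kg; (b) 79.4 ppm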